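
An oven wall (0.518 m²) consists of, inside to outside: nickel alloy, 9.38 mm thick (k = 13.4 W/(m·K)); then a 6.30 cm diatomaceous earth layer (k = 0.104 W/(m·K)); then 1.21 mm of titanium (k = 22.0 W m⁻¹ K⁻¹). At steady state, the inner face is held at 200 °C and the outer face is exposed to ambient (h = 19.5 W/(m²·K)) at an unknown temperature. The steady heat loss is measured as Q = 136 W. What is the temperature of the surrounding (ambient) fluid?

Sum the resistances:
  R_nickel alloy = L/(kA) = 0.00938/(13.4·0.518) = 0.001351 K/W
  R_diatomaceous earth = L/(kA) = 0.0630/(0.104·0.518) = 1.169 K/W
  R_titanium = L/(kA) = 0.00121/(22.0·0.518) = 1.062×10^-4 K/W
  R_conv,out = 1/(hA) = 1/(19.5·0.518) = 0.09900 K/W
ΣR = 1.270 K/W
ΔT = Q·ΣR = 136 × 1.270 = 172.7 K
Heat flows outward, so T_out = T_in − ΔT = 200 − 172.7 = 27.3 °C

T_out = 27.3 °C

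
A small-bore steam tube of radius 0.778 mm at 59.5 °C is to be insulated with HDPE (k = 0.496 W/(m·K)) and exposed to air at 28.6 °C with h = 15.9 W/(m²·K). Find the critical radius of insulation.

r_cr = 3.12 cm

For a cylinder, r_cr = k_ins/h = 0.496/15.9 = 0.0312 m = 3.12 cm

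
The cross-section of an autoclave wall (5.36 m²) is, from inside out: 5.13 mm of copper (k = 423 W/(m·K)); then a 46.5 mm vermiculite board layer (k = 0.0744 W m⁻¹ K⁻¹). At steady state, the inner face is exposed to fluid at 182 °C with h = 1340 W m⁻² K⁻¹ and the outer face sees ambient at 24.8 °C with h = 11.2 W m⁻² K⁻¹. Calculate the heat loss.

Treat each layer as a resistance in series:
  R_conv,in = 1/(hA) = 1/(1340·5.36) = 1.392×10^-4 K/W
  R_copper = L/(kA) = 0.00513/(423·5.36) = 2.263×10^-6 K/W
  R_vermiculite board = L/(kA) = 0.0465/(0.0744·5.36) = 0.1166 K/W
  R_conv,out = 1/(hA) = 1/(11.2·5.36) = 0.01666 K/W
ΣR = 1.392×10^-4 + 2.263×10^-6 + 0.1166 + 0.01666 = 0.1334 K/W
Q = ΔT/ΣR = (182 °C − 24.8 °C)/0.1334 = 1180 W

Q = 1180 W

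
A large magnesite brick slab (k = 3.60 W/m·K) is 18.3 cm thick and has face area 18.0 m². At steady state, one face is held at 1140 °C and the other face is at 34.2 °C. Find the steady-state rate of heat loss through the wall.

Q = kA·ΔT/L = 3.60 × 18.0 × |1140 °C − 34.2 °C| / 0.183 = 3.92×10^5 W

Q = 3.92×10^5 W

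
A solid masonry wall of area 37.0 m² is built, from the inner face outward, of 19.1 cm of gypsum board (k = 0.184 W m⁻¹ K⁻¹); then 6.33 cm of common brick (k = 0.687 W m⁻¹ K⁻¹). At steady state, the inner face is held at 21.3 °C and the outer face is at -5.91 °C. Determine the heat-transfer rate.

Resistance network (inner→outer):
  R_gypsum board = L/(kA) = 0.191/(0.184·37.0) = 0.02806 K/W
  R_common brick = L/(kA) = 0.0633/(0.687·37.0) = 0.002490 K/W
ΣR = 0.02806 + 0.002490 = 0.03055 K/W
Q = ΔT/ΣR = (21.3 °C − -5.91 °C)/0.03055 = 891 W

Q = 891 W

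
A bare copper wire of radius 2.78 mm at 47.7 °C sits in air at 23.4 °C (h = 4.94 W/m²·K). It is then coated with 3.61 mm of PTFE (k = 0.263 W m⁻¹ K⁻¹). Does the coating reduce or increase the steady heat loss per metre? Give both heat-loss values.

Critical radius for a cylinder: r_cr = k/h = 0.0532 m = 5.32 cm.
Outer radius after coating: r₂ = 0.00278 + 0.00361 = 0.00639 m.
Since r₁ < r_cr and r₂ ≤ r_cr, the coating moves toward the maximum at r_cr — heat loss rises.
Bare: R = 1/(2πr₁h) = 11.59 m·K/W; Q = 24.3/11.59 = 2.10 W/m.
Coated: R = R_cond + R_conv = 5.546 m·K/W; Q = 24.3/5.546 = 4.38 W/m.

increases: 2.10 → 4.38 W/m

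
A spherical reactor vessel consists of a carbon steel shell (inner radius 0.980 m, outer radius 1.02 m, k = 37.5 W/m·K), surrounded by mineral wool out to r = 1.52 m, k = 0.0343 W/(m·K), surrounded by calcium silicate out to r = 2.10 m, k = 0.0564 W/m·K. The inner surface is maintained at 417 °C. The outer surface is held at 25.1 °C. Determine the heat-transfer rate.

Series thermal resistances, inner to outer:
  R_carbon steel = (1/0.980 − 1/1.02)/(4πk) = 0.04002/(4π·37.5) = 8.492×10^-5 K/W
  R_mineral wool = (1/1.02 − 1/1.52)/(4πk) = 0.3225/(4π·0.0343) = 0.7482 K/W
  R_calcium silicate = (1/1.52 − 1/2.10)/(4πk) = 0.1817/(4π·0.0564) = 0.2564 K/W
ΣR = 8.492×10^-5 + 0.7482 + 0.2564 = 1.005 K/W
Q = ΔT/ΣR = (417 °C − 25.1 °C)/1.005 = 390 W

Q = 390 W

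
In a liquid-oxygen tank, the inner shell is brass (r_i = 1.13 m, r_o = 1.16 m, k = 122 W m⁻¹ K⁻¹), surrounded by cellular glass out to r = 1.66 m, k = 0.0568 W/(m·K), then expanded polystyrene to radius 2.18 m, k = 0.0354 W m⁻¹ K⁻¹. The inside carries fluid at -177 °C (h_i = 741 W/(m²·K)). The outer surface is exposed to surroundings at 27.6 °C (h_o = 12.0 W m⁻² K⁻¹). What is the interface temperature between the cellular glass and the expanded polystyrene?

T = -68.8 °C

Treat each layer as a resistance in series:
  R_conv,in = 1/(4πr²h) = 1/(4π·1.13²·741) = 8.410×10^-5 K/W
  R_brass = (1/1.13 − 1/1.16)/(4πk) = 0.02289/(4π·122) = 1.493×10^-5 K/W
  R_cellular glass = (1/1.16 − 1/1.66)/(4πk) = 0.2597/(4π·0.0568) = 0.3638 K/W
  R_expanded polystyrene = (1/1.66 − 1/2.18)/(4πk) = 0.1437/(4π·0.0354) = 0.3230 K/W
  R_conv,out = 1/(4πr²h) = 1/(4π·2.18²·12.0) = 0.001395 K/W
ΣR = 8.410×10^-5 + 1.493×10^-5 + 0.3638 + 0.3230 + 0.001395 = 0.6883 K/W
Q = ΔT/ΣR = (-177 °C − 27.6 °C)/0.6883 = -297.3 W
From the inner boundary to the cellular glass/expanded polystyrene interface, ΣR_partial = 0.3639 K/W.
T_interface = T_in − Q·ΣR_partial = -177 °C − (-297.3)(0.3639) = -68.8 °C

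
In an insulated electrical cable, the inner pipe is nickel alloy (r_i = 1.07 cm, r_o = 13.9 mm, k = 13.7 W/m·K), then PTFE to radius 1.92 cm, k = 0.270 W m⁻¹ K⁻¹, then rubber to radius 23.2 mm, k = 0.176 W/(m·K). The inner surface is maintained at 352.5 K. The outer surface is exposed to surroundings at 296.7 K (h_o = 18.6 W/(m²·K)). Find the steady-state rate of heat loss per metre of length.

Resistance network (inner→outer):
  R'_nickel alloy = ln(0.0139/0.0107)/(2πk) = 0.2616/(2π·13.7) = 0.003040 m·K/W
  R'_PTFE = ln(0.0192/0.0139)/(2πk) = 0.3230/(2π·0.270) = 0.1904 m·K/W
  R'_rubber = ln(0.0232/0.0192)/(2πk) = 0.1892/(2π·0.176) = 0.1711 m·K/W
  R'_conv,out = 1/(2πr h) = 1/(2π·0.0232·18.6) = 0.3688 m·K/W
ΣR = 0.003040 + 0.1904 + 0.1711 + 0.3688 = 0.7333 m·K/W
Q' = ΔT/ΣR = (352.5 K − 296.7 K)/0.7333 = 76.1 W/m

Q' = 76.1 W/m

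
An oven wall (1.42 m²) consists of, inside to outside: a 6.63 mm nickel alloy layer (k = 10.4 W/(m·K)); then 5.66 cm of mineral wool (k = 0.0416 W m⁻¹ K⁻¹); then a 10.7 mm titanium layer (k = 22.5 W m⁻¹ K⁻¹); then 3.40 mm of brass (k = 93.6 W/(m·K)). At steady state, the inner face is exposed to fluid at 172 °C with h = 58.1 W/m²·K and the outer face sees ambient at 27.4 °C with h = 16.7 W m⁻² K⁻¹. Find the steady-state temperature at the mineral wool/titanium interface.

Series thermal resistances, inner to outer:
  R_conv,in = 1/(hA) = 1/(58.1·1.42) = 0.01212 K/W
  R_nickel alloy = L/(kA) = 0.00663/(10.4·1.42) = 4.489×10^-4 K/W
  R_mineral wool = L/(kA) = 0.0566/(0.0416·1.42) = 0.9582 K/W
  R_titanium = L/(kA) = 0.0107/(22.5·1.42) = 3.349×10^-4 K/W
  R_brass = L/(kA) = 0.00340/(93.6·1.42) = 2.558×10^-5 K/W
  R_conv,out = 1/(hA) = 1/(16.7·1.42) = 0.04217 K/W
ΣR = 0.01212 + 4.489×10^-4 + 0.9582 + 3.349×10^-4 + 2.558×10^-5 + 0.04217 = 1.013 K/W
Q = ΔT/ΣR = (172 °C − 27.4 °C)/1.013 = 142.7 W
From the inner boundary to the mineral wool/titanium interface, ΣR_partial = 0.9708 K/W.
T_interface = T_in − Q·ΣR_partial = 172 °C − (142.7)(0.9708) = 33.5 °C

T = 33.5 °C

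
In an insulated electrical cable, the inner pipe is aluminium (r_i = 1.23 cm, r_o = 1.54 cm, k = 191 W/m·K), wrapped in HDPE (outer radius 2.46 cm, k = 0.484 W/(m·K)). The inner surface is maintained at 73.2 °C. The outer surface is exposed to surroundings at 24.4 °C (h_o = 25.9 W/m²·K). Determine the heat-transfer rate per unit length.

Treat each layer as a resistance in series:
  R'_aluminium = ln(0.0154/0.0123)/(2πk) = 0.2248/(2π·191) = 1.873×10^-4 m·K/W
  R'_HDPE = ln(0.0246/0.0154)/(2πk) = 0.4684/(2π·0.484) = 0.1540 m·K/W
  R'_conv,out = 1/(2πr h) = 1/(2π·0.0246·25.9) = 0.2498 m·K/W
ΣR = 1.873×10^-4 + 0.1540 + 0.2498 = 0.4040 m·K/W
Q' = ΔT/ΣR = (73.2 °C − 24.4 °C)/0.4040 = 121 W/m

Q' = 121 W/m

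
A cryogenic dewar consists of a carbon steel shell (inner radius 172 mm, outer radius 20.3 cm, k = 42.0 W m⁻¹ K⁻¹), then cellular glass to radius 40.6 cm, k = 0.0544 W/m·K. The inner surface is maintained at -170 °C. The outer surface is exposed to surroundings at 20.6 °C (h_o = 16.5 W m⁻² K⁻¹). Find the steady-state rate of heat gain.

Treat each layer as a resistance in series:
  R_carbon steel = (1/0.172 − 1/0.203)/(4πk) = 0.8878/(4π·42.0) = 0.001682 K/W
  R_cellular glass = (1/0.203 − 1/0.406)/(4πk) = 2.463/(4π·0.0544) = 3.603 K/W
  R_conv,out = 1/(4πr²h) = 1/(4π·0.406²·16.5) = 0.02926 K/W
ΣR = 0.001682 + 3.603 + 0.02926 = 3.634 K/W
Q = ΔT/ΣR = (-170 °C − 20.6 °C)/3.634 = -52.4 W
(Negative Q ⇒ heat flows inward; heat gain = 52.4 W.)

Q = 52.4 W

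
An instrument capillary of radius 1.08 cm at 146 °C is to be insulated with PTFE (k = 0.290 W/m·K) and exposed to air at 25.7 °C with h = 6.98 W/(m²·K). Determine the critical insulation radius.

r_cr = 4.15 cm

For a cylinder, r_cr = k_ins/h = 0.290/6.98 = 0.0415 m = 4.15 cm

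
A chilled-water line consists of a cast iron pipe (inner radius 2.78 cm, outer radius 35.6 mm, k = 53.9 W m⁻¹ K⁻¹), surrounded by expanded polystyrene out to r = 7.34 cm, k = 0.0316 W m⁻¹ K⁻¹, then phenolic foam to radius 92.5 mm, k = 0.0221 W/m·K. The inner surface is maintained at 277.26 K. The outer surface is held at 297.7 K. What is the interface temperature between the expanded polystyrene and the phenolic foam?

Series thermal resistances, inner to outer:
  R'_cast iron = ln(0.0356/0.0278)/(2πk) = 0.2473/(2π·53.9) = 7.303×10^-4 m·K/W
  R'_expanded polystyrene = ln(0.0734/0.0356)/(2πk) = 0.7236/(2π·0.0316) = 3.644 m·K/W
  R'_phenolic foam = ln(0.0925/0.0734)/(2πk) = 0.2313/(2π·0.0221) = 1.666 m·K/W
ΣR = 7.303×10^-4 + 3.644 + 1.666 = 5.311 m·K/W
Q' = ΔT/ΣR = (277.26 K − 297.7 K)/5.311 = -3.849 W/m
From the inner boundary to the expanded polystyrene/phenolic foam interface, ΣR_partial = 3.645 m·K/W.
T_interface = T_in − Q'·ΣR_partial = 277.26 K − (-3.849)(3.645) = 291.3 K

T = 291.3 K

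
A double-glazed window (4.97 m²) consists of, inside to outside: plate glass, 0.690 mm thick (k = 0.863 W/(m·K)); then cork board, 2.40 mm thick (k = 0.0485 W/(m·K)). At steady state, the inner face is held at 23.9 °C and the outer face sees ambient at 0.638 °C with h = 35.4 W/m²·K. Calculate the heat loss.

Series thermal resistances, inner to outer:
  R_plate glass = L/(kA) = 6.90×10^-4/(0.863·4.97) = 1.609×10^-4 K/W
  R_cork board = L/(kA) = 0.00240/(0.0485·4.97) = 0.009957 K/W
  R_conv,out = 1/(hA) = 1/(35.4·4.97) = 0.005684 K/W
ΣR = 1.609×10^-4 + 0.009957 + 0.005684 = 0.01580 K/W
Q = ΔT/ΣR = (23.9 °C − 0.638 °C)/0.01580 = 1470 W

Q = 1470 W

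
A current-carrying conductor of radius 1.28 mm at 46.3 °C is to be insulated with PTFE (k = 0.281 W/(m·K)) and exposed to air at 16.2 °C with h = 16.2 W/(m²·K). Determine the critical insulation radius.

For a cylinder, r_cr = k_ins/h = 0.281/16.2 = 0.0173 m = 1.73 cm

r_cr = 1.73 cm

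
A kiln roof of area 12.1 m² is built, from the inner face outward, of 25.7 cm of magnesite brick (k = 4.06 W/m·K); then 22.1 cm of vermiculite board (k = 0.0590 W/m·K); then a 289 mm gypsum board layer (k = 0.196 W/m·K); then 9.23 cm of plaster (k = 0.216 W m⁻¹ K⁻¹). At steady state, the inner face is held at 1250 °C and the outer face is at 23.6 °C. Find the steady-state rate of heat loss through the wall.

Series thermal resistances, inner to outer:
  R_magnesite brick = L/(kA) = 0.257/(4.06·12.1) = 0.005231 K/W
  R_vermiculite board = L/(kA) = 0.221/(0.0590·12.1) = 0.3096 K/W
  R_gypsum board = L/(kA) = 0.289/(0.196·12.1) = 0.1219 K/W
  R_plaster = L/(kA) = 0.0923/(0.216·12.1) = 0.03532 K/W
ΣR = 0.005231 + 0.3096 + 0.1219 + 0.03532 = 0.4721 K/W
Q = ΔT/ΣR = (1250 °C − 23.6 °C)/0.4721 = 2600 W

Q = 2.60 kW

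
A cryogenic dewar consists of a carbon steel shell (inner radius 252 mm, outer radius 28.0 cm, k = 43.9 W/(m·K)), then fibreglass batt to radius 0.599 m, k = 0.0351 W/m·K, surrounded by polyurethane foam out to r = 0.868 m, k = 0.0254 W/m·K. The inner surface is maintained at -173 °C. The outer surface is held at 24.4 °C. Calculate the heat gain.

Q = 33.3 W

Series thermal resistances, inner to outer:
  R_carbon steel = (1/0.252 − 1/0.280)/(4πk) = 0.3968/(4π·43.9) = 7.193×10^-4 K/W
  R_fibreglass batt = (1/0.280 − 1/0.599)/(4πk) = 1.902/(4π·0.0351) = 4.312 K/W
  R_polyurethane foam = (1/0.599 − 1/0.868)/(4πk) = 0.5174/(4π·0.0254) = 1.621 K/W
ΣR = 7.193×10^-4 + 4.312 + 1.621 = 5.934 K/W
Q = ΔT/ΣR = (-173 °C − 24.4 °C)/5.934 = -33.3 W
(Negative Q ⇒ heat flows inward; heat gain = 33.3 W.)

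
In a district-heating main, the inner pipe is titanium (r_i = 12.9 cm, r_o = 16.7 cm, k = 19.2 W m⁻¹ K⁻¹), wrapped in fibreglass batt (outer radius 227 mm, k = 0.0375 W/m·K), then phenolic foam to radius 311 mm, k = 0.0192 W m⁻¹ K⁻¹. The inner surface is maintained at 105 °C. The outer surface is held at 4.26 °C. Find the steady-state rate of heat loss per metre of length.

Resistance network (inner→outer):
  R'_titanium = ln(0.167/0.129)/(2πk) = 0.2582/(2π·19.2) = 0.002140 m·K/W
  R'_fibreglass batt = ln(0.227/0.167)/(2πk) = 0.3070/(2π·0.0375) = 1.303 m·K/W
  R'_phenolic foam = ln(0.311/0.227)/(2πk) = 0.3148/(2π·0.0192) = 2.610 m·K/W
ΣR = 0.002140 + 1.303 + 2.610 = 3.915 m·K/W
Q' = ΔT/ΣR = (105 °C − 4.26 °C)/3.915 = 25.7 W/m

Q' = 25.7 W/m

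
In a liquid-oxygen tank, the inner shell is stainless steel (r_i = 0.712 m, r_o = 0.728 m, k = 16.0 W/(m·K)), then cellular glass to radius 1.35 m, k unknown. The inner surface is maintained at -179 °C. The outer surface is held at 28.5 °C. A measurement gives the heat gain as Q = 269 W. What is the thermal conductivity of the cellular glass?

k = 0.0653 W/m·K

ΣR = ΔT/Q = |-179 − 28.5|/269 = 0.7714 K/W
Known resistances:
  R_stainless steel = (1/0.712 − 1/0.728)/(4πk) = 0.03087/(4π·16.0) = 1.535×10^-4 K/W
R_cellular glass = ΣR − ΣR_known = 0.7714 − 1.535×10^-4 = 0.7712 K/W
(1/r₁−1/r₂)/(4πk) = 0.7712 ⇒ k = 0.6329/(4π·0.7712) = 0.0653 W/m·K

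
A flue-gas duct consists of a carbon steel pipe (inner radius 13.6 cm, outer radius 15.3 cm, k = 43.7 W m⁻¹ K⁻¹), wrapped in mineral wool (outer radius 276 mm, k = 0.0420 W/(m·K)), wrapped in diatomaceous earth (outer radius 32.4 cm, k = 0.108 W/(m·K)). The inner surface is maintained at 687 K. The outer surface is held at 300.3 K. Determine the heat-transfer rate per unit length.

Q' = 156 W/m

Series thermal resistances, inner to outer:
  R'_carbon steel = ln(0.153/0.136)/(2πk) = 0.1178/(2π·43.7) = 4.290×10^-4 m·K/W
  R'_mineral wool = ln(0.276/0.153)/(2πk) = 0.5900/(2π·0.0420) = 2.236 m·K/W
  R'_diatomaceous earth = ln(0.324/0.276)/(2πk) = 0.1603/(2π·0.108) = 0.2363 m·K/W
ΣR = 4.290×10^-4 + 2.236 + 0.2363 = 2.473 m·K/W
Q' = ΔT/ΣR = (687 K − 300.3 K)/2.473 = 156 W/m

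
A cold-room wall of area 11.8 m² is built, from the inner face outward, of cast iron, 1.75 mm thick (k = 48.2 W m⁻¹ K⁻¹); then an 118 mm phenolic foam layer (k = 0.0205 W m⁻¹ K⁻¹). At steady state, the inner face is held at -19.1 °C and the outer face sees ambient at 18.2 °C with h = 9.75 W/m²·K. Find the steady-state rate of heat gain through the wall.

Series thermal resistances, inner to outer:
  R_cast iron = L/(kA) = 0.00175/(48.2·11.8) = 3.077×10^-6 K/W
  R_phenolic foam = L/(kA) = 0.118/(0.0205·11.8) = 0.4878 K/W
  R_conv,out = 1/(hA) = 1/(9.75·11.8) = 0.008692 K/W
ΣR = 3.077×10^-6 + 0.4878 + 0.008692 = 0.4965 K/W
Q = ΔT/ΣR = (-19.1 °C − 18.2 °C)/0.4965 = -75.1 W
(Negative Q ⇒ heat flows inward; heat gain = 75.1 W.)

Q = 75.1 W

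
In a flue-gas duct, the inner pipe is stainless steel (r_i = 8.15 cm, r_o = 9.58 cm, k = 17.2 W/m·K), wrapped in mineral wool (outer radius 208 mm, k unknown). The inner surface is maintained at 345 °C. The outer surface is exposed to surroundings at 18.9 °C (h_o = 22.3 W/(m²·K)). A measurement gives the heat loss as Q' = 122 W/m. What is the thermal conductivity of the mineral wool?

ΣR = ΔT/Q' = |345 − 18.9|/122 = 2.673 m·K/W
Known resistances:
  R'_stainless steel = ln(0.0958/0.0815)/(2πk) = 0.1617/(2π·17.2) = 0.001496 m·K/W
  R'_conv,out = 1/(2πr h) = 1/(2π·0.208·22.3) = 0.03431 m·K/W
R_mineral wool = ΣR − ΣR_known = 2.673 − 0.03581 = 2.637 m·K/W
ln(r₂/r₁)/(2πk) = 2.637 ⇒ k = 0.7753/(2π·2.637) = 0.0468 W/m·K

k = 0.0468 W/m·K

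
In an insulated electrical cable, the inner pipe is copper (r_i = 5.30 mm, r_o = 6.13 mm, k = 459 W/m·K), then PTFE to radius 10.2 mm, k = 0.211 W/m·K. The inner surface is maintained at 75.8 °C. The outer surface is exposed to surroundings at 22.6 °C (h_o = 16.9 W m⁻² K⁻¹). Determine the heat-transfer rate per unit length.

Series thermal resistances, inner to outer:
  R'_copper = ln(0.00613/0.00530)/(2πk) = 0.1455/(2π·459) = 5.045×10^-5 m·K/W
  R'_PTFE = ln(0.0102/0.00613)/(2πk) = 0.5092/(2π·0.211) = 0.3841 m·K/W
  R'_conv,out = 1/(2πr h) = 1/(2π·0.0102·16.9) = 0.9233 m·K/W
ΣR = 5.045×10^-5 + 0.3841 + 0.9233 = 1.307 m·K/W
Q' = ΔT/ΣR = (75.8 °C − 22.6 °C)/1.307 = 40.7 W/m

Q' = 40.7 W/m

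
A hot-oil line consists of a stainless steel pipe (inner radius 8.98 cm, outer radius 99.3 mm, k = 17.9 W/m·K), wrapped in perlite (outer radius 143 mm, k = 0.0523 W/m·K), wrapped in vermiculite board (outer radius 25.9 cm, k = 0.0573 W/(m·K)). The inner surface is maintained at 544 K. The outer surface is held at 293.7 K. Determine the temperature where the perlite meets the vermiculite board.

T = 443 K

Resistance network (inner→outer):
  R'_stainless steel = ln(0.0993/0.0898)/(2πk) = 0.1006/(2π·17.9) = 8.941×10^-4 m·K/W
  R'_perlite = ln(0.143/0.0993)/(2πk) = 0.3647/(2π·0.0523) = 1.110 m·K/W
  R'_vermiculite board = ln(0.259/0.143)/(2πk) = 0.5940/(2π·0.0573) = 1.650 m·K/W
ΣR = 8.941×10^-4 + 1.110 + 1.650 = 2.761 m·K/W
Q' = ΔT/ΣR = (544 K − 293.7 K)/2.761 = 90.66 W/m
From the inner boundary to the perlite/vermiculite board interface, ΣR_partial = 1.111 m·K/W.
T_interface = T_in − Q'·ΣR_partial = 544 K − (90.66)(1.111) = 443 K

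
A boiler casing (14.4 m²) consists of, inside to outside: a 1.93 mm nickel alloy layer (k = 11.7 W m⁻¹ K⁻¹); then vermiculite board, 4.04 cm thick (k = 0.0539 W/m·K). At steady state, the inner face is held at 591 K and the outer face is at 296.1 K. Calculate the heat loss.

Q = 5.66 kW

Resistance network (inner→outer):
  R_nickel alloy = L/(kA) = 0.00193/(11.7·14.4) = 1.146×10^-5 K/W
  R_vermiculite board = L/(kA) = 0.0404/(0.0539·14.4) = 0.05205 K/W
ΣR = 1.146×10^-5 + 0.05205 = 0.05206 K/W
Q = ΔT/ΣR = (591 K − 296.1 K)/0.05206 = 5660 W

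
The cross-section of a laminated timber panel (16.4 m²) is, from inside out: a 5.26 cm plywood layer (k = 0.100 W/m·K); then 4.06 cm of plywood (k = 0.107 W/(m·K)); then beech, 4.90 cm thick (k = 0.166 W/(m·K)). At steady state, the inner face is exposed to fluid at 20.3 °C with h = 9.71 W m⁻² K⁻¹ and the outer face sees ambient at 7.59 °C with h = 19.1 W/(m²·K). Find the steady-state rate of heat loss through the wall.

Q = 154 W

Treat each layer as a resistance in series:
  R_conv,in = 1/(hA) = 1/(9.71·16.4) = 0.006280 K/W
  R_plywood = L/(kA) = 0.0526/(0.100·16.4) = 0.03207 K/W
  R_plywood = L/(kA) = 0.0406/(0.107·16.4) = 0.02314 K/W
  R_beech = L/(kA) = 0.0490/(0.166·16.4) = 0.01800 K/W
  R_conv,out = 1/(hA) = 1/(19.1·16.4) = 0.003192 K/W
ΣR = 0.006280 + 0.03207 + 0.02314 + 0.01800 + 0.003192 = 0.08268 K/W
Q = ΔT/ΣR = (20.3 °C − 7.59 °C)/0.08268 = 154 W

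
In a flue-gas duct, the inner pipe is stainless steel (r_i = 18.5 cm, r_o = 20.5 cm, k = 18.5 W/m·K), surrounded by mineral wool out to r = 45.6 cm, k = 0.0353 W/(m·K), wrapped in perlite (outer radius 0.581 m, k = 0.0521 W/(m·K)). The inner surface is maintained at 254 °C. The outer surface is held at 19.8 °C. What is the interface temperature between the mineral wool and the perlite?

Treat each layer as a resistance in series:
  R'_stainless steel = ln(0.205/0.185)/(2πk) = 0.1027/(2π·18.5) = 8.831×10^-4 m·K/W
  R'_mineral wool = ln(0.456/0.205)/(2πk) = 0.7995/(2π·0.0353) = 3.605 m·K/W
  R'_perlite = ln(0.581/0.456)/(2πk) = 0.2423/(2π·0.0521) = 0.7400 m·K/W
ΣR = 8.831×10^-4 + 3.605 + 0.7400 = 4.346 m·K/W
Q' = ΔT/ΣR = (254 °C − 19.8 °C)/4.346 = 53.89 W/m
From the inner boundary to the mineral wool/perlite interface, ΣR_partial = 3.606 m·K/W.
T_interface = T_in − Q'·ΣR_partial = 254 °C − (53.89)(3.606) = 59.7 °C

T = 59.7 °C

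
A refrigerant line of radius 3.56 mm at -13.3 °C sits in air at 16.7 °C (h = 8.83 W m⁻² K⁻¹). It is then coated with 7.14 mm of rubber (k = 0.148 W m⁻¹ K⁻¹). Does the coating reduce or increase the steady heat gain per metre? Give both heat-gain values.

increases: 5.93 → 10.5 W/m

Critical radius for a cylinder: r_cr = k/h = 0.0168 m = 1.68 cm.
Outer radius after coating: r₂ = 0.00356 + 0.00714 = 0.01070 m.
Since r₁ < r_cr and r₂ ≤ r_cr, the coating moves toward the maximum at r_cr — heat gain rises.
Bare: R = 1/(2πr₁h) = 5.063 m·K/W; Q = 30/5.063 = 5.93 W/m.
Coated: R = R_cond + R_conv = 2.868 m·K/W; Q = 30/2.868 = 10.5 W/m.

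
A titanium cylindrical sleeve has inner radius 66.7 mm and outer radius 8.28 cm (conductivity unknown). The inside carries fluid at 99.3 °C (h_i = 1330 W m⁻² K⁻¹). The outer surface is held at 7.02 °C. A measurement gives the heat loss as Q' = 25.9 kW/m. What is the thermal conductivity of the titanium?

k = 19.5 W/m·K

ΣR = ΔT/Q' = |99.3 − 7.02|/25900 = 0.003563 m·K/W
Known resistances:
  R'_conv,in = 1/(2πr h) = 1/(2π·0.0667·1330) = 0.001794 m·K/W
R_titanium = ΣR − ΣR_known = 0.003563 − 0.001794 = 0.001769 m·K/W
ln(r₂/r₁)/(2πk) = 0.001769 ⇒ k = 0.2162/(2π·0.001769) = 19.5 W/m·K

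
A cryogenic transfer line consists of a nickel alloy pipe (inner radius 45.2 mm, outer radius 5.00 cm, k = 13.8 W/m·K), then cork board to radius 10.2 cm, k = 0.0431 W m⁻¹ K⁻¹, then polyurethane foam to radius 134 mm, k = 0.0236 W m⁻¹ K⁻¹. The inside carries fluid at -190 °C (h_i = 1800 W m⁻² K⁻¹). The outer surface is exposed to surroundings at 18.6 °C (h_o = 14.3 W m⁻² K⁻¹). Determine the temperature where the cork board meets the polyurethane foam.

T = -69.4 °C

Resistance network (inner→outer):
  R'_conv,in = 1/(2πr h) = 1/(2π·0.0452·1800) = 0.001956 m·K/W
  R'_nickel alloy = ln(0.0500/0.0452)/(2πk) = 0.1009/(2π·13.8) = 0.001164 m·K/W
  R'_cork board = ln(0.102/0.0500)/(2πk) = 0.7129/(2π·0.0431) = 2.633 m·K/W
  R'_polyurethane foam = ln(0.134/0.102)/(2πk) = 0.2729/(2π·0.0236) = 1.840 m·K/W
  R'_conv,out = 1/(2πr h) = 1/(2π·0.134·14.3) = 0.08306 m·K/W
ΣR = 0.001956 + 0.001164 + 2.633 + 1.840 + 0.08306 = 4.559 m·K/W
Q' = ΔT/ΣR = (-190 °C − 18.6 °C)/4.559 = -45.76 W/m
From the inner boundary to the cork board/polyurethane foam interface, ΣR_partial = 2.636 m·K/W.
T_interface = T_in − Q'·ΣR_partial = -190 °C − (-45.76)(2.636) = -69.4 °C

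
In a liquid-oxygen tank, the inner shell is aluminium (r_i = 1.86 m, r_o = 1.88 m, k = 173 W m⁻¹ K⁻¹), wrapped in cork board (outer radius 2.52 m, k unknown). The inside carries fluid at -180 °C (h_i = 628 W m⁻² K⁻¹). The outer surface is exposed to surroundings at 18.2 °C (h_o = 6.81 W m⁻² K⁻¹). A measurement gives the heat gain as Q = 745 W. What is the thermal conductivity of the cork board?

k = 0.0407 W/m·K

ΣR = ΔT/Q = |-180 − 18.2|/745 = 0.2660 K/W
Known resistances:
  R_conv,in = 1/(4πr²h) = 1/(4π·1.86²·628) = 3.663×10^-5 K/W
  R_aluminium = (1/1.86 − 1/1.88)/(4πk) = 0.005720/(4π·173) = 2.631×10^-6 K/W
  R_conv,out = 1/(4πr²h) = 1/(4π·2.52²·6.81) = 0.001840 K/W
R_cork board = ΣR − ΣR_known = 0.2660 − 0.001879 = 0.2641 K/W
(1/r₁−1/r₂)/(4πk) = 0.2641 ⇒ k = 0.1351/(4π·0.2641) = 0.0407 W/m·K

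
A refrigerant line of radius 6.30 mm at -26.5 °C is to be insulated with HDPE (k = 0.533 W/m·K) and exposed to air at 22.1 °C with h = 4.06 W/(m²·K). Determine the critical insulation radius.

For a cylinder, r_cr = k_ins/h = 0.533/4.06 = 0.131 m = 13.1 cm

r_cr = 13.1 cm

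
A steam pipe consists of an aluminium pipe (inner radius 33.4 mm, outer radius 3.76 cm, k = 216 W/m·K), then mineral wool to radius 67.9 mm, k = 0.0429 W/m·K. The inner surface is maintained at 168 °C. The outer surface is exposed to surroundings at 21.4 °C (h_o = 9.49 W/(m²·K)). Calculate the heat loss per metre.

Treat each layer as a resistance in series:
  R'_aluminium = ln(0.0376/0.0334)/(2πk) = 0.1184/(2π·216) = 8.728×10^-5 m·K/W
  R'_mineral wool = ln(0.0679/0.0376)/(2πk) = 0.5910/(2π·0.0429) = 2.193 m·K/W
  R'_conv,out = 1/(2πr h) = 1/(2π·0.0679·9.49) = 0.2470 m·K/W
ΣR = 8.728×10^-5 + 2.193 + 0.2470 = 2.440 m·K/W
Q' = ΔT/ΣR = (168 °C − 21.4 °C)/2.440 = 60.1 W/m

Q' = 60.1 W/m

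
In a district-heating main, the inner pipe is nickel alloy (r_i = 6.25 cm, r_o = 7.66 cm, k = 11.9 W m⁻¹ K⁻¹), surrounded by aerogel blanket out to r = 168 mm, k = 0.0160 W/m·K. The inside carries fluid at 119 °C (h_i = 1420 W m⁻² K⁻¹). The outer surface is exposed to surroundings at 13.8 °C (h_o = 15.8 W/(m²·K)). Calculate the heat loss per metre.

Series thermal resistances, inner to outer:
  R'_conv,in = 1/(2πr h) = 1/(2π·0.0625·1420) = 0.001793 m·K/W
  R'_nickel alloy = ln(0.0766/0.0625)/(2πk) = 0.2034/(2π·11.9) = 0.002721 m·K/W
  R'_aerogel blanket = ln(0.168/0.0766)/(2πk) = 0.7854/(2π·0.0160) = 7.812 m·K/W
  R'_conv,out = 1/(2πr h) = 1/(2π·0.168·15.8) = 0.05996 m·K/W
ΣR = 0.001793 + 0.002721 + 7.812 + 0.05996 = 7.876 m·K/W
Q' = ΔT/ΣR = (119 °C − 13.8 °C)/7.876 = 13.4 W/m

Q' = 13.4 W/m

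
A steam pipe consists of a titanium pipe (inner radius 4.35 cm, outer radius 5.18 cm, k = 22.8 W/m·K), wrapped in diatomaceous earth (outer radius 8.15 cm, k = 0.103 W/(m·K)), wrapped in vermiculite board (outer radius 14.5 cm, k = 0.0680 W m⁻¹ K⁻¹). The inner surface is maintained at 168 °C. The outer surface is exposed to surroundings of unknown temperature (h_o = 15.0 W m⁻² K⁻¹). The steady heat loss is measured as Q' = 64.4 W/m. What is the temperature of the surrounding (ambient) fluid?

Series resistances:
  R'_titanium = ln(0.0518/0.0435)/(2πk) = 0.1746/(2π·22.8) = 0.001219 m·K/W
  R'_diatomaceous earth = ln(0.0815/0.0518)/(2πk) = 0.4532/(2π·0.103) = 0.7003 m·K/W
  R'_vermiculite board = ln(0.145/0.0815)/(2πk) = 0.5761/(2π·0.0680) = 1.348 m·K/W
  R'_conv,out = 1/(2πr h) = 1/(2π·0.145·15.0) = 0.07317 m·K/W
ΣR = 2.123 m·K/W
ΔT = Q'·ΣR = 64.4 × 2.123 = 136.7 K
Heat flows outward, so T_out = T_in − ΔT = 168 − 136.7 = 31.3 °C

T_out = 31.3 °C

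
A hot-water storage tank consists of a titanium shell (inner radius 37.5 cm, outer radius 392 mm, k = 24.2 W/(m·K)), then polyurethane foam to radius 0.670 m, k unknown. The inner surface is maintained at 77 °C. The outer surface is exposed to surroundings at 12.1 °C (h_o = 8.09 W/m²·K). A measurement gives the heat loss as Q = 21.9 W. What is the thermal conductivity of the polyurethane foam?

ΣR = ΔT/Q = |77 − 12.1|/21.9 = 2.963 K/W
Known resistances:
  R_titanium = (1/0.375 − 1/0.392)/(4πk) = 0.1156/(4π·24.2) = 3.803×10^-4 K/W
  R_conv,out = 1/(4πr²h) = 1/(4π·0.670²·8.09) = 0.02191 K/W
R_polyurethane foam = ΣR − ΣR_known = 2.963 − 0.02229 = 2.941 K/W
(1/r₁−1/r₂)/(4πk) = 2.941 ⇒ k = 1.058/(4π·2.941) = 0.0286 W/m·K

k = 0.0286 W/m·K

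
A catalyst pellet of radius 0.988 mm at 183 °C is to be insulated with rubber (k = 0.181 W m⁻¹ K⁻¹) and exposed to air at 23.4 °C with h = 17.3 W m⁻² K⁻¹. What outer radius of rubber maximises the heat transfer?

For a sphere, r_cr = 2k_ins/h = 2·0.181/17.3 = 0.0209 m = 2.09 cm

r_cr = 2.09 cm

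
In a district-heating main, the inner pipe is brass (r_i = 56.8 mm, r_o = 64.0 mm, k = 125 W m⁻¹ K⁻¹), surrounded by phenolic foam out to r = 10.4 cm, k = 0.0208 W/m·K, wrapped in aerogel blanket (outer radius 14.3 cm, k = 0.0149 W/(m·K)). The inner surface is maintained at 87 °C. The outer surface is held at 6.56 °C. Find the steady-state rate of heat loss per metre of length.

Q' = 11.3 W/m

Series thermal resistances, inner to outer:
  R'_brass = ln(0.0640/0.0568)/(2πk) = 0.1193/(2π·125) = 1.520×10^-4 m·K/W
  R'_phenolic foam = ln(0.104/0.0640)/(2πk) = 0.4855/(2π·0.0208) = 3.715 m·K/W
  R'_aerogel blanket = ln(0.143/0.104)/(2πk) = 0.3185/(2π·0.0149) = 3.402 m·K/W
ΣR = 1.520×10^-4 + 3.715 + 3.402 = 7.117 m·K/W
Q' = ΔT/ΣR = (87 °C − 6.56 °C)/7.117 = 11.3 W/m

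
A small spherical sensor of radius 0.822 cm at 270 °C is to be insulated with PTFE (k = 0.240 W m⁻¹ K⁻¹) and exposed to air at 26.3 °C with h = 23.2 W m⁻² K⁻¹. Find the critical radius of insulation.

r_cr = 2.07 cm

For a sphere, r_cr = 2k_ins/h = 2·0.240/23.2 = 0.0207 m = 2.07 cm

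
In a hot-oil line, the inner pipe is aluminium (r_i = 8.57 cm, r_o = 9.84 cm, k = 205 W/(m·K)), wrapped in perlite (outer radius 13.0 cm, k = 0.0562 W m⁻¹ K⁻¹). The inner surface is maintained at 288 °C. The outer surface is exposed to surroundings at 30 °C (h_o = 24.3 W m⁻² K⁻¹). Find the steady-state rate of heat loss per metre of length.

Q' = 307 W/m

Resistance network (inner→outer):
  R'_aluminium = ln(0.0984/0.0857)/(2πk) = 0.1382/(2π·205) = 1.073×10^-4 m·K/W
  R'_perlite = ln(0.130/0.0984)/(2πk) = 0.2785/(2π·0.0562) = 0.7887 m·K/W
  R'_conv,out = 1/(2πr h) = 1/(2π·0.130·24.3) = 0.05038 m·K/W
ΣR = 1.073×10^-4 + 0.7887 + 0.05038 = 0.8392 m·K/W
Q' = ΔT/ΣR = (288 °C − 30 °C)/0.8392 = 307 W/m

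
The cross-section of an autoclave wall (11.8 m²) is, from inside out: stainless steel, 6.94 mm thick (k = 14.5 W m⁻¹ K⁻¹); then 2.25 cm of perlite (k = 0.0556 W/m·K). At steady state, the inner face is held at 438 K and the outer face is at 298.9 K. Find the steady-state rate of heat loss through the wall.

Q = 4.05 kW

Treat each layer as a resistance in series:
  R_stainless steel = L/(kA) = 0.00694/(14.5·11.8) = 4.056×10^-5 K/W
  R_perlite = L/(kA) = 0.0225/(0.0556·11.8) = 0.03429 K/W
ΣR = 4.056×10^-5 + 0.03429 = 0.03433 K/W
Q = ΔT/ΣR = (438 K − 298.9 K)/0.03433 = 4050 W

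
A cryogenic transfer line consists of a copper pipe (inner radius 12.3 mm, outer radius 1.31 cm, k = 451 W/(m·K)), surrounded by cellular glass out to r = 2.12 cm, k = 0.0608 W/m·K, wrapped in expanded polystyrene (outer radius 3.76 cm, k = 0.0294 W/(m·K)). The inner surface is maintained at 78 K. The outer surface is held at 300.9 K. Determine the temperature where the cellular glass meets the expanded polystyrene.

T = 142 K

Series thermal resistances, inner to outer:
  R'_copper = ln(0.0131/0.0123)/(2πk) = 0.06301/(2π·451) = 2.224×10^-5 m·K/W
  R'_cellular glass = ln(0.0212/0.0131)/(2πk) = 0.4814/(2π·0.0608) = 1.260 m·K/W
  R'_expanded polystyrene = ln(0.0376/0.0212)/(2πk) = 0.5730/(2π·0.0294) = 3.102 m·K/W
ΣR = 2.224×10^-5 + 1.260 + 3.102 = 4.362 m·K/W
Q' = ΔT/ΣR = (78 K − 300.9 K)/4.362 = -51.10 W/m
From the inner boundary to the cellular glass/expanded polystyrene interface, ΣR_partial = 1.260 m·K/W.
T_interface = T_in − Q'·ΣR_partial = 78 K − (-51.10)(1.260) = 142 K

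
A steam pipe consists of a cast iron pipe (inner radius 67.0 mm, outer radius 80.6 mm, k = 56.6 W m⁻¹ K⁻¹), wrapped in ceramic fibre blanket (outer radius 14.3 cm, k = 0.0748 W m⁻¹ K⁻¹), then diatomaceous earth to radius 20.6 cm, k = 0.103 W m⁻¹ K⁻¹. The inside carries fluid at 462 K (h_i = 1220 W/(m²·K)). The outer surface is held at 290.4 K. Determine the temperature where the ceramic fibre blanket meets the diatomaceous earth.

T = 344.6 K

Resistance network (inner→outer):
  R'_conv,in = 1/(2πr h) = 1/(2π·0.0670·1220) = 0.001947 m·K/W
  R'_cast iron = ln(0.0806/0.0670)/(2πk) = 0.1848/(2π·56.6) = 5.197×10^-4 m·K/W
  R'_ceramic fibre blanket = ln(0.143/0.0806)/(2πk) = 0.5733/(2π·0.0748) = 1.220 m·K/W
  R'_diatomaceous earth = ln(0.206/0.143)/(2πk) = 0.3650/(2π·0.103) = 0.5640 m·K/W
ΣR = 0.001947 + 5.197×10^-4 + 1.220 + 0.5640 = 1.786 m·K/W
Q' = ΔT/ΣR = (462 K − 290.4 K)/1.786 = 96.08 W/m
From the inner boundary to the ceramic fibre blanket/diatomaceous earth interface, ΣR_partial = 1.222 m·K/W.
T_interface = T_in − Q'·ΣR_partial = 462 K − (96.08)(1.222) = 344.6 K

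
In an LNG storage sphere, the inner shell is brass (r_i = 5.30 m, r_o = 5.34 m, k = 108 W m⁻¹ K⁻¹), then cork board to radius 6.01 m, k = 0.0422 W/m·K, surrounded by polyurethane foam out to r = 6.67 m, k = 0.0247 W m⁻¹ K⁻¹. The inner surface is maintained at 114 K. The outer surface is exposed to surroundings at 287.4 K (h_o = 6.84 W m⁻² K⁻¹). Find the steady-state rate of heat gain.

Q = 1870 W

Resistance network (inner→outer):
  R_brass = (1/5.30 − 1/5.34)/(4πk) = 0.001413/(4π·108) = 1.041×10^-6 K/W
  R_cork board = (1/5.34 − 1/6.01)/(4πk) = 0.02088/(4π·0.0422) = 0.03937 K/W
  R_polyurethane foam = (1/6.01 − 1/6.67)/(4πk) = 0.01646/(4π·0.0247) = 0.05304 K/W
  R_conv,out = 1/(4πr²h) = 1/(4π·6.67²·6.84) = 2.615×10^-4 K/W
ΣR = 1.041×10^-6 + 0.03937 + 0.05304 + 2.615×10^-4 = 0.09267 K/W
Q = ΔT/ΣR = (114 K − 287.4 K)/0.09267 = -1870 W
(Negative Q ⇒ heat flows inward; heat gain = 1870 W.)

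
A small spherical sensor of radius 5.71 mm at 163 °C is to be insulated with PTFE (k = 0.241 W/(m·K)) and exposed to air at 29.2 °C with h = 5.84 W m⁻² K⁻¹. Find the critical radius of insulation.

r_cr = 8.25 cm

For a sphere, r_cr = 2k_ins/h = 2·0.241/5.84 = 0.0825 m = 8.25 cm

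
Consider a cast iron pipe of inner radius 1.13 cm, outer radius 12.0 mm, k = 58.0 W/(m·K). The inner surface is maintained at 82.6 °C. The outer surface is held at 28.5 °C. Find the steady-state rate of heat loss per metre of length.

Q' = 2πk·ΔT/ln(r₂/r₁) = 2π × 58.0 × 54.1 / ln(0.0120/0.0113) = 3.28×10^5 W/m

Q' = 328 kW/m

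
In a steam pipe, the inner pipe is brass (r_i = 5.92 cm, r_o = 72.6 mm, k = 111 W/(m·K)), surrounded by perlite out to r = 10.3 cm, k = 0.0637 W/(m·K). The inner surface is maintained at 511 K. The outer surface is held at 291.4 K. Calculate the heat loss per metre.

Q' = 251 W/m

Resistance network (inner→outer):
  R'_brass = ln(0.0726/0.0592)/(2πk) = 0.2040/(2π·111) = 2.926×10^-4 m·K/W
  R'_perlite = ln(0.103/0.0726)/(2πk) = 0.3498/(2π·0.0637) = 0.8739 m·K/W
ΣR = 2.926×10^-4 + 0.8739 = 0.8742 m·K/W
Q' = ΔT/ΣR = (511 K − 291.4 K)/0.8742 = 251 W/m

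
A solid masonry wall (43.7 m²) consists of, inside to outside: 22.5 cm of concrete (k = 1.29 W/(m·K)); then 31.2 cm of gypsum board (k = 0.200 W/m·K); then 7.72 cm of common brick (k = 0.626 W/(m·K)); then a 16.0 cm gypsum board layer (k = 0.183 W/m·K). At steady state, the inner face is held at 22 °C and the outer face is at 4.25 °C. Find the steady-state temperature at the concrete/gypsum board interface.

T = 20.9 °C

Series thermal resistances, inner to outer:
  R_concrete = L/(kA) = 0.225/(1.29·43.7) = 0.003991 K/W
  R_gypsum board = L/(kA) = 0.312/(0.200·43.7) = 0.03570 K/W
  R_common brick = L/(kA) = 0.0772/(0.626·43.7) = 0.002822 K/W
  R_gypsum board = L/(kA) = 0.160/(0.183·43.7) = 0.02001 K/W
ΣR = 0.003991 + 0.03570 + 0.002822 + 0.02001 = 0.06252 K/W
Q = ΔT/ΣR = (22 °C − 4.25 °C)/0.06252 = 283.9 W
From the inner boundary to the concrete/gypsum board interface, ΣR_partial = 0.003991 K/W.
T_interface = T_in − Q·ΣR_partial = 22 °C − (283.9)(0.003991) = 20.9 °C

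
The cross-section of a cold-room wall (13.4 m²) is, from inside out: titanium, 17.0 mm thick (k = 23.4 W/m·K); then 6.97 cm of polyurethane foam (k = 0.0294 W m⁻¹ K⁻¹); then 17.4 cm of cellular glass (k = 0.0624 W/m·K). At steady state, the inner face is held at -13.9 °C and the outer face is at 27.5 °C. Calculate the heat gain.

Treat each layer as a resistance in series:
  R_titanium = L/(kA) = 0.0170/(23.4·13.4) = 5.422×10^-5 K/W
  R_polyurethane foam = L/(kA) = 0.0697/(0.0294·13.4) = 0.1769 K/W
  R_cellular glass = L/(kA) = 0.174/(0.0624·13.4) = 0.2081 K/W
ΣR = 5.422×10^-5 + 0.1769 + 0.2081 = 0.3851 K/W
Q = ΔT/ΣR = (-13.9 °C − 27.5 °C)/0.3851 = -108 W
(Negative Q ⇒ heat flows inward; heat gain = 108 W.)

Q = 108 W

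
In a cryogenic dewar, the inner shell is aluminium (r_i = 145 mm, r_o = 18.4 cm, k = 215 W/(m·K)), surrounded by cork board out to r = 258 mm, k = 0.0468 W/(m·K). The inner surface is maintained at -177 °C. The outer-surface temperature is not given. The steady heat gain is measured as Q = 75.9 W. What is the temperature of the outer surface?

Sum the resistances:
  R_aluminium = (1/0.145 − 1/0.184)/(4πk) = 1.462/(4π·215) = 5.410×10^-4 K/W
  R_cork board = (1/0.184 − 1/0.258)/(4πk) = 1.559/(4π·0.0468) = 2.651 K/W
ΣR = 2.651 K/W
ΔT = Q·ΣR = 75.9 × 2.651 = 201.2 K
Heat flows inward, so T_out = T_in + ΔT = -177 + 201.2 = 24.2 °C

T_out = 24.2 °C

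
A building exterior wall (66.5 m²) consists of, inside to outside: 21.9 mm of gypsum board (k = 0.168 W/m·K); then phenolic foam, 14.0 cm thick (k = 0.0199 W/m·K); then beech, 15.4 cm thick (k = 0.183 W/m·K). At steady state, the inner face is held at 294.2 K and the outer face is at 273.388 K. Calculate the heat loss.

Series thermal resistances, inner to outer:
  R_gypsum board = L/(kA) = 0.0219/(0.168·66.5) = 0.001960 K/W
  R_phenolic foam = L/(kA) = 0.140/(0.0199·66.5) = 0.1058 K/W
  R_beech = L/(kA) = 0.154/(0.183·66.5) = 0.01265 K/W
ΣR = 0.001960 + 0.1058 + 0.01265 = 0.1204 K/W
Q = ΔT/ΣR = (294.2 K − 273.388 K)/0.1204 = 173 W

Q = 173 W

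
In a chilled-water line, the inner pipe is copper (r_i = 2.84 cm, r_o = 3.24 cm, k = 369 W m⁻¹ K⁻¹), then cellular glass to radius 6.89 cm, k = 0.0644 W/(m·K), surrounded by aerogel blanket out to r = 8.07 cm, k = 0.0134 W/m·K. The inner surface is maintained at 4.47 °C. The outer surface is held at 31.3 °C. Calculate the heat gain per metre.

Series thermal resistances, inner to outer:
  R'_copper = ln(0.0324/0.0284)/(2πk) = 0.1318/(2π·369) = 5.683×10^-5 m·K/W
  R'_cellular glass = ln(0.0689/0.0324)/(2πk) = 0.7545/(2π·0.0644) = 1.865 m·K/W
  R'_aerogel blanket = ln(0.0807/0.0689)/(2πk) = 0.1581/(2π·0.0134) = 1.878 m·K/W
ΣR = 5.683×10^-5 + 1.865 + 1.878 = 3.743 m·K/W
Q' = ΔT/ΣR = (4.47 °C − 31.3 °C)/3.743 = -7.17 W/m
(Negative Q' ⇒ heat flows inward; heat gain = 7.17 W/m.)

Q' = 7.17 W/m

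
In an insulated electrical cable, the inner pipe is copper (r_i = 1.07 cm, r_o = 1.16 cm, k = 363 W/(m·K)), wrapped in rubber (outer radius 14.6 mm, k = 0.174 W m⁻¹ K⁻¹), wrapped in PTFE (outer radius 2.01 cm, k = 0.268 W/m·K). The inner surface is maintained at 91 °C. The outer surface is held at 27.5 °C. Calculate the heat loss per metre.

Resistance network (inner→outer):
  R'_copper = ln(0.0116/0.0107)/(2πk) = 0.08076/(2π·363) = 3.541×10^-5 m·K/W
  R'_rubber = ln(0.0146/0.0116)/(2πk) = 0.2300/(2π·0.174) = 0.2104 m·K/W
  R'_PTFE = ln(0.0201/0.0146)/(2πk) = 0.3197/(2π·0.268) = 0.1899 m·K/W
ΣR = 3.541×10^-5 + 0.2104 + 0.1899 = 0.4003 m·K/W
Q' = ΔT/ΣR = (91 °C − 27.5 °C)/0.4003 = 159 W/m

Q' = 159 W/m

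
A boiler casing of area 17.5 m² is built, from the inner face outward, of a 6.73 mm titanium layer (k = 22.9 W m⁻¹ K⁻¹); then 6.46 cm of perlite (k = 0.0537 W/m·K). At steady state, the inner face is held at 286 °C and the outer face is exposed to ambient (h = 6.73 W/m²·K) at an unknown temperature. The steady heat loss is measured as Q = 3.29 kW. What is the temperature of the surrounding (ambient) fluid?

T_out = 31.8 °C

Series resistances:
  R_titanium = L/(kA) = 0.00673/(22.9·17.5) = 1.679×10^-5 K/W
  R_perlite = L/(kA) = 0.0646/(0.0537·17.5) = 0.06874 K/W
  R_conv,out = 1/(hA) = 1/(6.73·17.5) = 0.008491 K/W
ΣR = 0.07725 K/W
ΔT = Q·ΣR = 3290 × 0.07725 = 254.2 K
Heat flows outward, so T_out = T_in − ΔT = 286 − 254.2 = 31.8 °C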